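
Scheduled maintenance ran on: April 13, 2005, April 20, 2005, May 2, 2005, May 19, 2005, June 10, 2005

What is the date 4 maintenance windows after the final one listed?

October 26, 2005

Gaps: 7, 12, 17, 22 days — each gap is 5 larger than the previous one.
Next gap: 27 days. June 10, 2005 + 27 days = July 7, 2005.
Next gap: 32 days. July 7, 2005 + 32 days = August 8, 2005.
Next gap: 37 days. August 8, 2005 + 37 days = September 14, 2005.
Next gap: 42 days. September 14, 2005 + 42 days = October 26, 2005.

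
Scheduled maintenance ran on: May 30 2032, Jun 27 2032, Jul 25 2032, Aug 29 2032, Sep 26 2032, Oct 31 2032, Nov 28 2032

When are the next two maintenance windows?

These are Sundays with 28, 28, 35, 28, 35, 28-day gaps.
Each is the final Sunday of its month — May 30 2032 is past the 28th, so '4th Sunday' doesn't fit.
Last Sunday of December 2032: Dec 26 2032.
Last Sunday of January 2033: Jan 30 2033.

Dec 26 2032, Jan 30 2033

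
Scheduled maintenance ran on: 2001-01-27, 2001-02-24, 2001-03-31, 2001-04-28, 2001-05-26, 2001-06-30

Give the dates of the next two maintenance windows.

Every date is a Saturday; gaps 28, 35, 28, 28, 35 days.
Each is the last Saturday of its month (at least one falls on the 29th or later, ruling out '4th Saturday').
July 2001 ends with Saturday 2001-07-28.
Last Saturday of August 2001: 2001-08-25.

2001-07-28, 2001-08-25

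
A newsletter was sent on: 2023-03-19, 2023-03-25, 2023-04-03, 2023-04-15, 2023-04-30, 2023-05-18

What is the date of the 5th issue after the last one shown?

Gaps: 6, 9, 12, 15, 18 days — each gap is 3 larger than the previous one.
Next gap: 21 days. 2023-05-18 + 21 days = 2023-06-08.
Next gap: 24 days. 2023-06-08 + 24 days = 2023-07-02.
Next gap: 27 days. 2023-07-02 + 27 days = 2023-07-29.
Next gap: 30 days. 2023-07-29 + 30 days = 2023-08-28.
Next gap: 33 days. 2023-08-28 + 33 days = 2023-09-30.

2023-09-30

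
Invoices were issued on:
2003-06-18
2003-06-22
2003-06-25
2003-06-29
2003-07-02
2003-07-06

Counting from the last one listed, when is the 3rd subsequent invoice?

2003-07-16

The gap pattern 4, 3, 4, 3, 4 repeats every 2 events.
These are the Wednesdays and Sundays of each week.
The following Wednesday is 2003-07-09.
Next Sunday: 2003-07-13.
The following Wednesday is 2003-07-16.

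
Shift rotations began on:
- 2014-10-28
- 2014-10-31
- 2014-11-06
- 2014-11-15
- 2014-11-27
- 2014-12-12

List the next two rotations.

2014-12-30, 2015-01-20

Gaps: 3, 6, 9, 12, 15 days — each gap is 3 larger than the previous one.
Next gap: 18 days. 2014-12-12 + 18 days = 2014-12-30.
Next gap: 21 days. 2014-12-30 + 21 days = 2015-01-20.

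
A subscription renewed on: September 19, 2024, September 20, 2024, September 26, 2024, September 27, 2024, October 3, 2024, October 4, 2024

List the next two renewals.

October 10, 2024; October 11, 2024

Every event lands on a Thursday or Friday (gaps cycle 1, 6, 1, 6, 1).
So the schedule is: every Thursday and Friday.
Next Thursday: October 10, 2024.
Next Friday: October 11, 2024.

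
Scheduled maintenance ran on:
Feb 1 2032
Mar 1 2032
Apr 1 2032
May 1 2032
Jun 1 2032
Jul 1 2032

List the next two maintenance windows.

Gaps: 29, 31, 30, 31, 30 days — not constant. Every event is on the 1st of the month.
Pattern: the 1st of each month.
August 2032: Aug 1 2032.
September 2032: Sep 1 2032.

Aug 1 2032, Sep 1 2032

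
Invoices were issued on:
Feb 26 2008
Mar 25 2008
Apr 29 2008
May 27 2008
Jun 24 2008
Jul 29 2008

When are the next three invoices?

Aug 26 2008, Sep 30 2008, Oct 28 2008

Every date is a Tuesday; gaps 28, 35, 28, 28, 35 days.
Each is the last Tuesday of its month (at least one falls on the 29th or later, ruling out '4th Tuesday').
Last Tuesday of August 2008: Aug 26 2008.
September 2008 ends with Tuesday Sep 30 2008.
Last Tuesday of October 2008: Oct 28 2008.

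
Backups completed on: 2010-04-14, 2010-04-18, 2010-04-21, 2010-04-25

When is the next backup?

The gap pattern 4, 3, 4 repeats every 2 events.
These are the Wednesdays and Sundays of each week.
The following Wednesday is 2010-04-28.

2010-04-28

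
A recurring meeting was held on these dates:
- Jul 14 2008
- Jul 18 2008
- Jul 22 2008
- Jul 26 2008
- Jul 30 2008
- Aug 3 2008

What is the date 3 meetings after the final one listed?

Aug 15 2008

The spacing is 4, 4, 4, 4, 4 days — always 4 days.
Aug 3 2008 + 4 days = Aug 7 2008.
Aug 7 2008 + 4 days = Aug 11 2008.
Aug 11 2008 + 4 days = Aug 15 2008.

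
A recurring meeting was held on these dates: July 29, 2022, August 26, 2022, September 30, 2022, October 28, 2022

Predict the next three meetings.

Every date is a Friday; gaps 28, 35, 28 days.
Each is the last Friday of its month (at least one falls on the 29th or later, ruling out '4th Friday').
Last Friday of November 2022: November 25, 2022.
Last Friday of December 2022: December 30, 2022.
January 2023 ends with Friday January 27, 2023.

November 25, 2022; December 30, 2022; January 27, 2023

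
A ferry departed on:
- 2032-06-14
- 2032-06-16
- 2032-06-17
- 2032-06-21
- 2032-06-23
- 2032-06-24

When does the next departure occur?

2032-06-28

Gaps: 2, 1, 4, 2, 1 days — not constant, but cyclic with period 3.
The events fall on every Monday, Wednesday and Thursday.
Next Monday: 2032-06-28.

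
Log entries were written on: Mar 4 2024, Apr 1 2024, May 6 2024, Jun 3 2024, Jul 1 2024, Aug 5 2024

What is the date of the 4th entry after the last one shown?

Dec 2 2024

All dates are Mondays, 28, 35, 28, 28, 35 days apart.
Specifically, the 1st Monday of each month.
1st Monday of September 2024: Sep 2 2024.
October 2024 — 1st Monday is Oct 7 2024.
1st Monday of November 2024: Nov 4 2024.
December 2024 — 1st Monday is Dec 2 2024.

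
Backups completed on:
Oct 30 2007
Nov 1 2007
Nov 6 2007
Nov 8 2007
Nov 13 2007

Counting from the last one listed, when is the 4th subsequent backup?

Nov 27 2007

Gaps: 2, 5, 2, 5 days — not constant, but cyclic with period 2.
The events fall on every Tuesday and Thursday.
Next Thursday: Nov 15 2007.
Next Tuesday: Nov 20 2007.
Next Thursday: Nov 22 2007.
The following Tuesday is Nov 27 2007.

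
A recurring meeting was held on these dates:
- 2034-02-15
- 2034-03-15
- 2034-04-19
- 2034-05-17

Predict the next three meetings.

These are Wednesdays at 28- or 35-day spacing (28, 35, 28).
The pattern: 3rd Wednesday of the month.
3rd Wednesday of June 2034: 2034-06-21.
July 2034 — 3rd Wednesday is 2034-07-19.
August 2034 — 3rd Wednesday is 2034-08-16.

2034-06-21, 2034-07-19, 2034-08-16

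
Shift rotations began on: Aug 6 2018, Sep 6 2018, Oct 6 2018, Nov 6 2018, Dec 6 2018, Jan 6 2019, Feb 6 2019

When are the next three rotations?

Mar 6 2019, Apr 6 2019, May 6 2019

The day-of-month is always 6 (31, 30, 31, 30, 31, 31 days between events).
So this recurs on the 6th of each month.
Next: March 2019 → Mar 6 2019.
April 2019: Apr 6 2019.
May 2019: May 6 2019.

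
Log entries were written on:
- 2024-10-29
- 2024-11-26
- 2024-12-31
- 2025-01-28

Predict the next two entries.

2025-02-25, 2025-03-25

These are Tuesdays with 28, 35, 28-day gaps.
Each is the final Tuesday of its month — 2024-10-29 is past the 28th, so '4th Tuesday' doesn't fit.
Last Tuesday of February 2025: 2025-02-25.
Last Tuesday of March 2025: 2025-03-25.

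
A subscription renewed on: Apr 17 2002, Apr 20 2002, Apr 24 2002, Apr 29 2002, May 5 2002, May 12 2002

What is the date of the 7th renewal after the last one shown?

Jul 28 2002

Intervals are 3, 4, 5, 6, 7 days — an arithmetic progression with common difference 1.
Next gap: 8 days. May 12 2002 + 8 days = May 20 2002.
Next gap: 9 days. May 20 2002 + 9 days = May 29 2002.
Next gap: 10 days. May 29 2002 + 10 days = Jun 8 2002.
Next gap: 11 days. Jun 8 2002 + 11 days = Jun 19 2002.
Next gap: 12 days. Jun 19 2002 + 12 days = Jul 1 2002.
Next gap: 13 days. Jul 1 2002 + 13 days = Jul 14 2002.
Next gap: 14 days. Jul 14 2002 + 14 days = Jul 28 2002.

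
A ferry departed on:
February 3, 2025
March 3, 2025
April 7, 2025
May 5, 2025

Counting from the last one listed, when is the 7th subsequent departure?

Gaps: 28, 35, 28 days — a mix of 28 and 35. Every date is a Monday.
Each is the 1st Monday of its month.
June 2025 — 1st Monday is June 2, 2025.
1st Monday of July 2025: July 7, 2025.
1st Monday of August 2025: August 4, 2025.
1st Monday of September 2025: September 1, 2025.
1st Monday of October 2025: October 6, 2025.
1st Monday of November 2025: November 3, 2025.
1st Monday of December 2025: December 1, 2025.

December 1, 2025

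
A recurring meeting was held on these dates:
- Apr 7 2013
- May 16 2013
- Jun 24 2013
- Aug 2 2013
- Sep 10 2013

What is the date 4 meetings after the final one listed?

Every event comes 39 days after the last (39, 39, 39, 39).
Sep 10 2013 + 39 days = Oct 19 2013.
Oct 19 2013 + 39 days = Nov 27 2013.
Nov 27 2013 + 39 days = Jan 5 2014.
Jan 5 2014 + 39 days = Feb 13 2014.

Feb 13 2014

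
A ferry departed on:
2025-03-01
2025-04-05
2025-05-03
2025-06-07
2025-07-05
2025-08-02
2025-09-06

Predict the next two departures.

2025-10-04, 2025-11-01

Gaps: 35, 28, 35, 28, 28, 35 days — a mix of 28 and 35. Every date is a Saturday.
Each is the 1st Saturday of its month.
October 2025 — 1st Saturday is 2025-10-04.
November 2025 — 1st Saturday is 2025-11-01.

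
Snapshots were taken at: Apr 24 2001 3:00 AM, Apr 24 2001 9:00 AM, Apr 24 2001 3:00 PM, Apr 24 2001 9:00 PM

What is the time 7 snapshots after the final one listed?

Apr 26 2001 3:00 PM

Spacing: 6, 6, 6 h — constant 6 h.
Apr 24 2001 9:00 PM + 6 h = Apr 25 2001 3:00 AM.
Apr 25 2001 3:00 AM + 6 h = Apr 25 2001 9:00 AM.
Apr 25 2001 9:00 AM + 6 h = Apr 25 2001 3:00 PM.
Apr 25 2001 3:00 PM + 6 h = Apr 25 2001 9:00 PM.
Apr 25 2001 9:00 PM + 6 h = Apr 26 2001 3:00 AM.
Apr 26 2001 3:00 AM + 6 h = Apr 26 2001 9:00 AM.
Apr 26 2001 9:00 AM + 6 h = Apr 26 2001 3:00 PM.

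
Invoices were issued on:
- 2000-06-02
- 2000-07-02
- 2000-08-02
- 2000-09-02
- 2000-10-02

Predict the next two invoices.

Gaps: 30, 31, 31, 30 days — not constant. Every event is on the 2nd of the month.
Pattern: the 2nd of each month.
November 2000: 2000-11-02.
December 2000: 2000-12-02.

2000-11-02, 2000-12-02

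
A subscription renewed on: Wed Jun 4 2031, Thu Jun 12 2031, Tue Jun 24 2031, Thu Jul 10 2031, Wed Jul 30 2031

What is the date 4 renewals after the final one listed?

Gaps: 8, 12, 16, 20 days — each gap is 4 larger than the previous one.
Next gap: 24 days. Wed Jul 30 2031 + 24 days = Sat Aug 23 2031.
Next gap: 28 days. Sat Aug 23 2031 + 28 days = Sat Sep 20 2031.
Next gap: 32 days. Sat Sep 20 2031 + 32 days = Wed Oct 22 2031.
Next gap: 36 days. Wed Oct 22 2031 + 36 days = Thu Nov 27 2031.

Thu Nov 27 2031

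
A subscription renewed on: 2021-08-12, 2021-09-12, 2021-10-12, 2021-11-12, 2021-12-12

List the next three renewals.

2022-01-12, 2022-02-12, 2022-03-12

Each date is the 12th; the gaps (31, 30, 31, 30) track the month lengths.
The rule is the 12th of each month.
January 2022: 2022-01-12.
February 2022: 2022-02-12.
Next: March 2022 → 2022-03-12.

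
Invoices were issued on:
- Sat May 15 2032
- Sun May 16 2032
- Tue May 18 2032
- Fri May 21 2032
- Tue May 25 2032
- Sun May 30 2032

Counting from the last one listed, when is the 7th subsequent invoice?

The spacing grows by 1 each time: 1, 2, 3, 4, 5 days.
Next gap: 6 days. Sun May 30 2032 + 6 days = Sat Jun 5 2032.
Next gap: 7 days. Sat Jun 5 2032 + 7 days = Sat Jun 12 2032.
Next gap: 8 days. Sat Jun 12 2032 + 8 days = Sun Jun 20 2032.
Next gap: 9 days. Sun Jun 20 2032 + 9 days = Tue Jun 29 2032.
Next gap: 10 days. Tue Jun 29 2032 + 10 days = Fri Jul 9 2032.
Next gap: 11 days. Fri Jul 9 2032 + 11 days = Tue Jul 20 2032.
Next gap: 12 days. Tue Jul 20 2032 + 12 days = Sun Aug 1 2032.

Sun Aug 1 2032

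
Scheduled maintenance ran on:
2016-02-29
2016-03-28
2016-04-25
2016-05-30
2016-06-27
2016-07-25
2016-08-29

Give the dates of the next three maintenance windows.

Every date is a Monday; gaps 28, 28, 35, 28, 28, 35 days.
Each is the last Monday of its month (at least one falls on the 29th or later, ruling out '4th Monday').
Last Monday of September 2016: 2016-09-26.
Last Monday of October 2016: 2016-10-31.
Last Monday of November 2016: 2016-11-28.

2016-09-26, 2016-10-31, 2016-11-28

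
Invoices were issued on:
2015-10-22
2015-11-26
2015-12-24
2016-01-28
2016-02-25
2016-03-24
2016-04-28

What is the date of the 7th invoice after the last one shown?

These are Thursdays at 28- or 35-day spacing (35, 28, 35, 28, 28, 35).
The pattern: 4th Thursday of the month.
May 2016 — 4th Thursday is 2016-05-26.
4th Thursday of June 2016: 2016-06-23.
4th Thursday of July 2016: 2016-07-28.
4th Thursday of August 2016: 2016-08-25.
4th Thursday of September 2016: 2016-09-22.
October 2016 — 4th Thursday is 2016-10-27.
4th Thursday of November 2016: 2016-11-24.

2016-11-24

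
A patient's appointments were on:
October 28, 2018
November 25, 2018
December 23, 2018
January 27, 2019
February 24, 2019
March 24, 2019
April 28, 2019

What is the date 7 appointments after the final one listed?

November 24, 2019

All dates are Sundays, 28, 28, 35, 28, 28, 35 days apart.
Specifically, the 4th Sunday of each month.
4th Sunday of May 2019: May 26, 2019.
4th Sunday of June 2019: June 23, 2019.
4th Sunday of July 2019: July 28, 2019.
4th Sunday of August 2019: August 25, 2019.
September 2019 — 4th Sunday is September 22, 2019.
October 2019 — 4th Sunday is October 27, 2019.
4th Sunday of November 2019: November 24, 2019.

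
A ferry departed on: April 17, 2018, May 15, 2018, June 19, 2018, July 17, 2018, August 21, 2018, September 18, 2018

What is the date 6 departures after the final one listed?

These are Tuesdays at 28- or 35-day spacing (28, 35, 28, 35, 28).
The pattern: 3rd Tuesday of the month.
3rd Tuesday of October 2018: October 16, 2018.
November 2018 — 3rd Tuesday is November 20, 2018.
3rd Tuesday of December 2018: December 18, 2018.
3rd Tuesday of January 2019: January 15, 2019.
3rd Tuesday of February 2019: February 19, 2019.
March 2019 — 3rd Tuesday is March 19, 2019.

March 19, 2019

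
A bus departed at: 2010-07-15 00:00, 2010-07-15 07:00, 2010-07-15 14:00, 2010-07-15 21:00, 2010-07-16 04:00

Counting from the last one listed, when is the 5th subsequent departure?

Gaps: 7, 7, 7, 7 hours — each event is 7 hours after the previous one.
2010-07-16 04:00 + 7 h = 2010-07-16 11:00.
2010-07-16 11:00 + 7 h = 2010-07-16 18:00.
2010-07-16 18:00 + 7 h = 2010-07-17 01:00.
2010-07-17 01:00 + 7 h = 2010-07-17 08:00.
2010-07-17 08:00 + 7 h = 2010-07-17 15:00.

2010-07-17 15:00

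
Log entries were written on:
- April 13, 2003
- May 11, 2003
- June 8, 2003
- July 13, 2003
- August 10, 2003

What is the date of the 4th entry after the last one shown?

December 14, 2003

All dates are Sundays, 28, 28, 35, 28 days apart.
Specifically, the 2nd Sunday of each month.
September 2003 — 2nd Sunday is September 14, 2003.
October 2003 — 2nd Sunday is October 12, 2003.
November 2003 — 2nd Sunday is November 9, 2003.
December 2003 — 2nd Sunday is December 14, 2003.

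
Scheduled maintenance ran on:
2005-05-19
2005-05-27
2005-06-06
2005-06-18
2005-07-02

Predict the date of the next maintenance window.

2005-07-18

Intervals are 8, 10, 12, 14 days — an arithmetic progression with common difference 2.
Next gap: 16 days. 2005-07-02 + 16 days = 2005-07-18.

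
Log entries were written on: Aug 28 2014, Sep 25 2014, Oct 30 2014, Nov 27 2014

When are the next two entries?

All Thursdays; the gaps (28, 35, 28) vary with month length.
This is the last Thursday of each month.
December 2014 ends with Thursday Dec 25 2014.
January 2015 ends with Thursday Jan 29 2015.

Dec 25 2014, Jan 29 2015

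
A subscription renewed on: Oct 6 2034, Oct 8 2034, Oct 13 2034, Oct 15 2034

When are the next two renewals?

Gaps: 2, 5, 2 days — not constant, but cyclic with period 2.
The events fall on every Friday and Sunday.
Next Friday: Oct 20 2034.
Next Sunday: Oct 22 2034.

Oct 20 2034, Oct 22 2034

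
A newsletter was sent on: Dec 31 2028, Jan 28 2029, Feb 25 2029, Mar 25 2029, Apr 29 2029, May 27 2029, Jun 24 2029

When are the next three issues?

These are Sundays with 28, 28, 28, 35, 28, 28-day gaps.
Each is the final Sunday of its month — Dec 31 2028 is past the 28th, so '4th Sunday' doesn't fit.
July 2029 ends with Sunday Jul 29 2029.
August 2029 ends with Sunday Aug 26 2029.
Last Sunday of September 2029: Sep 30 2029.

Jul 29 2029, Aug 26 2029, Sep 30 2029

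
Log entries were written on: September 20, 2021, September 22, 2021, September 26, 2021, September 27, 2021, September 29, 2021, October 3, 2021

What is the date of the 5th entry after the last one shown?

Gaps: 2, 4, 1, 2, 4 days — not constant, but cyclic with period 3.
The events fall on every Monday, Wednesday and Sunday.
Next Monday: October 4, 2021.
The following Wednesday is October 6, 2021.
The following Sunday is October 10, 2021.
Next Monday: October 11, 2021.
The following Wednesday is October 13, 2021.

October 13, 2021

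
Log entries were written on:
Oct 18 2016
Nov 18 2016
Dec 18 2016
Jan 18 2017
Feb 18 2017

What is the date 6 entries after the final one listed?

Each date is the 18th; the gaps (31, 30, 31, 31) track the month lengths.
The rule is the 18th of each month.
March 2017: Mar 18 2017.
April 2017: Apr 18 2017.
May 2017: May 18 2017.
Next: June 2017 → Jun 18 2017.
July 2017: Jul 18 2017.
August 2017: Aug 18 2017.

Aug 18 2017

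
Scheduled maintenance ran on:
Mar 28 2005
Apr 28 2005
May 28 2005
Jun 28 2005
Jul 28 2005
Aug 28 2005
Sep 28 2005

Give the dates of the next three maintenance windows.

Each date is the 28th; the gaps (31, 30, 31, 30, 31, 31) track the month lengths.
The rule is the 28th of each month.
October 2005: Oct 28 2005.
Next: November 2005 → Nov 28 2005.
Next: December 2005 → Dec 28 2005.

Oct 28 2005, Nov 28 2005, Dec 28 2005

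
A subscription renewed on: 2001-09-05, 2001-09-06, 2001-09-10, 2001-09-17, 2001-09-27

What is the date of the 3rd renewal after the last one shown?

2001-11-14

Intervals are 1, 4, 7, 10 days — an arithmetic progression with common difference 3.
Next gap: 13 days. 2001-09-27 + 13 days = 2001-10-10.
Next gap: 16 days. 2001-10-10 + 16 days = 2001-10-26.
Next gap: 19 days. 2001-10-26 + 19 days = 2001-11-14.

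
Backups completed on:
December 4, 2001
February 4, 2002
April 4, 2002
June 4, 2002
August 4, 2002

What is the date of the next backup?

October 4, 2002

Gaps: 62, 59, 61, 61 days — not constant. Every event is on the 4th of the month.
Pattern: the 4th of every 2 months.
October 2002: October 4, 2002.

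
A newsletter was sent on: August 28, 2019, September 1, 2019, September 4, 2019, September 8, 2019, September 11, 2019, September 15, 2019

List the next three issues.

Gaps: 4, 3, 4, 3, 4 days — not constant, but cyclic with period 2.
The events fall on every Wednesday and Sunday.
Next Wednesday: September 18, 2019.
Next Sunday: September 22, 2019.
Next Wednesday: September 25, 2019.

September 18, 2019; September 22, 2019; September 25, 2019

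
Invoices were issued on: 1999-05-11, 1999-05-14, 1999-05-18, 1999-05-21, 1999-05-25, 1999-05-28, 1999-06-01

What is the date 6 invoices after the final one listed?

Every event lands on a Tuesday or Friday (gaps cycle 3, 4, 3, 4, 3, 4).
So the schedule is: every Tuesday and Friday.
Next Friday: 1999-06-04.
The following Tuesday is 1999-06-08.
Next Friday: 1999-06-11.
Next Tuesday: 1999-06-15.
Next Friday: 1999-06-18.
Next Tuesday: 1999-06-22.

1999-06-22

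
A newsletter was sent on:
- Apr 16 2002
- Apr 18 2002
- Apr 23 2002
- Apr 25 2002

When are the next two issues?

Apr 30 2002, May 2 2002

Every event lands on a Tuesday or Thursday (gaps cycle 2, 5, 2).
So the schedule is: every Tuesday and Thursday.
Next Tuesday: Apr 30 2002.
The following Thursday is May 2 2002.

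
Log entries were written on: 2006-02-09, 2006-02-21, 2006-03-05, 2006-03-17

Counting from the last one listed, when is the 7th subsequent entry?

2006-06-09

Gaps between consecutive events: 12, 12, 12 days — a constant 12-day interval.
2006-03-17 + 12 days = 2006-03-29.
2006-03-29 + 12 days = 2006-04-10.
2006-04-10 + 12 days = 2006-04-22.
2006-04-22 + 12 days = 2006-05-04.
2006-05-04 + 12 days = 2006-05-16.
2006-05-16 + 12 days = 2006-05-28.
2006-05-28 + 12 days = 2006-06-09.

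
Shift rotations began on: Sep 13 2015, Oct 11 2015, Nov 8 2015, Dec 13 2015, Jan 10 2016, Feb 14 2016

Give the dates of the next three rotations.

Gaps: 28, 28, 35, 28, 35 days — a mix of 28 and 35. Every date is a Sunday.
Each is the 2nd Sunday of its month.
2nd Sunday of March 2016: Mar 13 2016.
April 2016 — 2nd Sunday is Apr 10 2016.
2nd Sunday of May 2016: May 8 2016.

Mar 13 2016, Apr 10 2016, May 8 2016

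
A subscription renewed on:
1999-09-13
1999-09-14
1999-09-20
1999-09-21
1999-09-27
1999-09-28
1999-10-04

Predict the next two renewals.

1999-10-05, 1999-10-11

Gaps: 1, 6, 1, 6, 1, 6 days — not constant, but cyclic with period 2.
The events fall on every Monday and Tuesday.
Next Tuesday: 1999-10-05.
The following Monday is 1999-10-11.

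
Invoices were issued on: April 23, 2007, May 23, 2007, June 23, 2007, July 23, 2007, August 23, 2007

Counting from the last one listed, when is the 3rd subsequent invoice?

November 23, 2007

Gaps: 30, 31, 30, 31 days — not constant. Every event is on the 23rd of the month.
Pattern: the 23rd of each month.
Next: September 2007 → September 23, 2007.
October 2007: October 23, 2007.
November 2007: November 23, 2007.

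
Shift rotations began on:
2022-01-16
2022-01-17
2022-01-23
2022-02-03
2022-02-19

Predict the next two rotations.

Intervals are 1, 6, 11, 16 days — an arithmetic progression with common difference 5.
Next gap: 21 days. 2022-02-19 + 21 days = 2022-03-12.
Next gap: 26 days. 2022-03-12 + 26 days = 2022-04-07.

2022-03-12, 2022-04-07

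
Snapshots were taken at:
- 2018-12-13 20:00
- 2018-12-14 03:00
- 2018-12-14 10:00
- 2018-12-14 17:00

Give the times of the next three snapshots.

2018-12-15 00:00, 2018-12-15 07:00, 2018-12-15 14:00

The interval is a steady 7 hours (7, 7, 7).
2018-12-14 17:00 + 7 h = 2018-12-15 00:00.
2018-12-15 00:00 + 7 h = 2018-12-15 07:00.
2018-12-15 07:00 + 7 h = 2018-12-15 14:00.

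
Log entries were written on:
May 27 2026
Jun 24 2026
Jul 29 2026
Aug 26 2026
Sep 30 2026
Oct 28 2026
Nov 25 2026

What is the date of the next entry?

Dec 30 2026

All Wednesdays; the gaps (28, 35, 28, 35, 28, 28) vary with month length.
This is the last Wednesday of each month.
Last Wednesday of December 2026: Dec 30 2026.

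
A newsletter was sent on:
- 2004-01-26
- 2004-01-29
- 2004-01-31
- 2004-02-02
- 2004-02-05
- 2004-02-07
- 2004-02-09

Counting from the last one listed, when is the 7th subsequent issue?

2004-02-26

The gap pattern 3, 2, 2, 3, 2, 2 repeats every 3 events.
These are the Mondays, Thursdays and Saturdays of each week.
Next Thursday: 2004-02-12.
Next Saturday: 2004-02-14.
The following Monday is 2004-02-16.
Next Thursday: 2004-02-19.
Next Saturday: 2004-02-21.
The following Monday is 2004-02-23.
The following Thursday is 2004-02-26.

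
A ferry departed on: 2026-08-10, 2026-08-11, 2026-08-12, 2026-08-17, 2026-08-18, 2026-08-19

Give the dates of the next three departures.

2026-08-24, 2026-08-25, 2026-08-26

Every event lands on a Monday or Tuesday or Wednesday (gaps cycle 1, 1, 5, 1, 1).
So the schedule is: every Monday, Tuesday and Wednesday.
The following Monday is 2026-08-24.
Next Tuesday: 2026-08-25.
Next Wednesday: 2026-08-26.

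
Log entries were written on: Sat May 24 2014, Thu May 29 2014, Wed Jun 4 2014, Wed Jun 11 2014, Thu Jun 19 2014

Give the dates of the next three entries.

Sat Jun 28 2014, Tue Jul 8 2014, Sat Jul 19 2014

Intervals are 5, 6, 7, 8 days — an arithmetic progression with common difference 1.
Next gap: 9 days. Thu Jun 19 2014 + 9 days = Sat Jun 28 2014.
Next gap: 10 days. Sat Jun 28 2014 + 10 days = Tue Jul 8 2014.
Next gap: 11 days. Tue Jul 8 2014 + 11 days = Sat Jul 19 2014.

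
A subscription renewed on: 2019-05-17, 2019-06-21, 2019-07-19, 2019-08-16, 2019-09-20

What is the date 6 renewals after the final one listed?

All dates are Fridays, 35, 28, 28, 35 days apart.
Specifically, the 3rd Friday of each month.
October 2019 — 3rd Friday is 2019-10-18.
November 2019 — 3rd Friday is 2019-11-15.
December 2019 — 3rd Friday is 2019-12-20.
3rd Friday of January 2020: 2020-01-17.
February 2020 — 3rd Friday is 2020-02-21.
3rd Friday of March 2020: 2020-03-20.

2020-03-20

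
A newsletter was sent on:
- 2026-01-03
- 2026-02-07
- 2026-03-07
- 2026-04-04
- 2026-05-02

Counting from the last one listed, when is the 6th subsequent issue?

2026-11-07

All dates are Saturdays, 35, 28, 28, 28 days apart.
Specifically, the 1st Saturday of each month.
June 2026 — 1st Saturday is 2026-06-06.
1st Saturday of July 2026: 2026-07-04.
August 2026 — 1st Saturday is 2026-08-01.
1st Saturday of September 2026: 2026-09-05.
1st Saturday of October 2026: 2026-10-03.
1st Saturday of November 2026: 2026-11-07.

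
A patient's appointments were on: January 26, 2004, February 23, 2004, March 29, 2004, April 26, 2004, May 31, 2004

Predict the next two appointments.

June 28, 2004; July 26, 2004

Every date is a Monday; gaps 28, 35, 28, 35 days.
Each is the last Monday of its month (at least one falls on the 29th or later, ruling out '4th Monday').
Last Monday of June 2004: June 28, 2004.
Last Monday of July 2004: July 26, 2004.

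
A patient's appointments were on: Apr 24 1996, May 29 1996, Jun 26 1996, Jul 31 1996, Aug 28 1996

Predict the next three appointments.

Sep 25 1996, Oct 30 1996, Nov 27 1996

Every date is a Wednesday; gaps 35, 28, 35, 28 days.
Each is the last Wednesday of its month (at least one falls on the 29th or later, ruling out '4th Wednesday').
September 1996 ends with Wednesday Sep 25 1996.
Last Wednesday of October 1996: Oct 30 1996.
Last Wednesday of November 1996: Nov 27 1996.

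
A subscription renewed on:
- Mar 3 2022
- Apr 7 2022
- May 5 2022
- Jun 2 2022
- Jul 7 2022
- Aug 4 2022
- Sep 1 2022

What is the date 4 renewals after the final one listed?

Jan 5 2023

These are Thursdays at 28- or 35-day spacing (35, 28, 28, 35, 28, 28).
The pattern: 1st Thursday of the month.
1st Thursday of October 2022: Oct 6 2022.
1st Thursday of November 2022: Nov 3 2022.
1st Thursday of December 2022: Dec 1 2022.
January 2023 — 1st Thursday is Jan 5 2023.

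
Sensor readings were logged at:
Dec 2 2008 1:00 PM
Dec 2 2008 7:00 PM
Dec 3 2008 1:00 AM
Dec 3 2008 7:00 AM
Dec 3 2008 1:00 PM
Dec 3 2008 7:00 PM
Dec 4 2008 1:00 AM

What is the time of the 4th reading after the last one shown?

The interval is a steady 6 hours (6, 6, 6, 6, 6, 6).
Dec 4 2008 1:00 AM + 6 h = Dec 4 2008 7:00 AM.
Dec 4 2008 7:00 AM + 6 h = Dec 4 2008 1:00 PM.
Dec 4 2008 1:00 PM + 6 h = Dec 4 2008 7:00 PM.
Dec 4 2008 7:00 PM + 6 h = Dec 5 2008 1:00 AM.

Dec 5 2008 1:00 AM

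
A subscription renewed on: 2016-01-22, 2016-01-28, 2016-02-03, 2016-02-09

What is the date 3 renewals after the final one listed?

2016-02-27

Gaps between consecutive events: 6, 6, 6 days — a constant 6-day interval.
2016-02-09 + 6 days = 2016-02-15.
2016-02-15 + 6 days = 2016-02-21.
2016-02-21 + 6 days = 2016-02-27.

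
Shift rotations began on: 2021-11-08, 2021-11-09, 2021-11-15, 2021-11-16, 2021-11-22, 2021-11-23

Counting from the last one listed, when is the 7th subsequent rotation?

2021-12-20

Every event lands on a Monday or Tuesday (gaps cycle 1, 6, 1, 6, 1).
So the schedule is: every Monday and Tuesday.
The following Monday is 2021-11-29.
Next Tuesday: 2021-11-30.
Next Monday: 2021-12-06.
The following Tuesday is 2021-12-07.
The following Monday is 2021-12-13.
The following Tuesday is 2021-12-14.
Next Monday: 2021-12-20.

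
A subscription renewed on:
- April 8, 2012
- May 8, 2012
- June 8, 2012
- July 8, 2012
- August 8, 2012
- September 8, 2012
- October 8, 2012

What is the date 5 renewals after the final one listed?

The day-of-month is always 8 (30, 31, 30, 31, 31, 30 days between events).
So this recurs on the 8th of each month.
November 2012: November 8, 2012.
Next: December 2012 → December 8, 2012.
Next: January 2013 → January 8, 2013.
February 2013: February 8, 2013.
March 2013: March 8, 2013.

March 8, 2013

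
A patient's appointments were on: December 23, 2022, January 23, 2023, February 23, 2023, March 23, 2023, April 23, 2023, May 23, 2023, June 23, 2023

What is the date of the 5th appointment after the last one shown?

November 23, 2023

Gaps: 31, 31, 28, 31, 30, 31 days — not constant. Every event is on the 23rd of the month.
Pattern: the 23rd of each month.
July 2023: July 23, 2023.
Next: August 2023 → August 23, 2023.
Next: September 2023 → September 23, 2023.
October 2023: October 23, 2023.
Next: November 2023 → November 23, 2023.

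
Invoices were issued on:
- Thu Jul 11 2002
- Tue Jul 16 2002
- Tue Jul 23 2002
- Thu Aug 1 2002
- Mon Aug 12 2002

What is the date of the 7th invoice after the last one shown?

Mon Dec 23 2002

Gaps: 5, 7, 9, 11 days — each gap is 2 larger than the previous one.
Next gap: 13 days. Mon Aug 12 2002 + 13 days = Sun Aug 25 2002.
Next gap: 15 days. Sun Aug 25 2002 + 15 days = Mon Sep 9 2002.
Next gap: 17 days. Mon Sep 9 2002 + 17 days = Thu Sep 26 2002.
Next gap: 19 days. Thu Sep 26 2002 + 19 days = Tue Oct 15 2002.
Next gap: 21 days. Tue Oct 15 2002 + 21 days = Tue Nov 5 2002.
Next gap: 23 days. Tue Nov 5 2002 + 23 days = Thu Nov 28 2002.
Next gap: 25 days. Thu Nov 28 2002 + 25 days = Mon Dec 23 2002.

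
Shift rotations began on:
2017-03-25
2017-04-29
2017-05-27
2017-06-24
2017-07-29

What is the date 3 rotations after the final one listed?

These are Saturdays with 35, 28, 28, 35-day gaps.
Each is the final Saturday of its month — 2017-04-29 is past the 28th, so '4th Saturday' doesn't fit.
Last Saturday of August 2017: 2017-08-26.
Last Saturday of September 2017: 2017-09-30.
October 2017 ends with Saturday 2017-10-28.

2017-10-28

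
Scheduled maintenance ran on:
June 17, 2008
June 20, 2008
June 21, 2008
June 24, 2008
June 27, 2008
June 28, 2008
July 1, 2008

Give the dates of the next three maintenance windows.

The gap pattern 3, 1, 3, 3, 1, 3 repeats every 3 events.
These are the Tuesdays, Fridays and Saturdays of each week.
Next Friday: July 4, 2008.
Next Saturday: July 5, 2008.
Next Tuesday: July 8, 2008.

July 4, 2008; July 5, 2008; July 8, 2008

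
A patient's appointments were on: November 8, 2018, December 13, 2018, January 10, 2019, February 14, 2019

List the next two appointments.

All dates are Thursdays, 35, 28, 35 days apart.
Specifically, the 2nd Thursday of each month.
2nd Thursday of March 2019: March 14, 2019.
April 2019 — 2nd Thursday is April 11, 2019.

March 14, 2019; April 11, 2019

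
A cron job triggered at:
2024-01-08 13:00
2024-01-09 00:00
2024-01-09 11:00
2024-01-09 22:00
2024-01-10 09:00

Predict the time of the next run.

2024-01-10 20:00

The interval is a steady 11 hours (11, 11, 11, 11).
2024-01-10 09:00 + 11 h = 2024-01-10 20:00.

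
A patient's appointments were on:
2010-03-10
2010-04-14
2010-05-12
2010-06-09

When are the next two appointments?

All dates are Wednesdays, 35, 28, 28 days apart.
Specifically, the 2nd Wednesday of each month.
July 2010 — 2nd Wednesday is 2010-07-14.
August 2010 — 2nd Wednesday is 2010-08-11.

2010-07-14, 2010-08-11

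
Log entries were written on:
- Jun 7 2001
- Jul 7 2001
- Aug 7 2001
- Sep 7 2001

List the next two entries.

Oct 7 2001, Nov 7 2001

The day-of-month is always 7 (30, 31, 31 days between events).
So this recurs on the 7th of each month.
Next: October 2001 → Oct 7 2001.
Next: November 2001 → Nov 7 2001.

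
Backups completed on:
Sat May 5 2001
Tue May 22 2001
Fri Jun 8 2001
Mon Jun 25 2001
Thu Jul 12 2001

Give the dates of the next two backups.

Sun Jul 29 2001, Wed Aug 15 2001

Gaps between consecutive events: 17, 17, 17, 17 days — a constant 17-day interval.
Thu Jul 12 2001 + 17 days = Sun Jul 29 2001.
Sun Jul 29 2001 + 17 days = Wed Aug 15 2001.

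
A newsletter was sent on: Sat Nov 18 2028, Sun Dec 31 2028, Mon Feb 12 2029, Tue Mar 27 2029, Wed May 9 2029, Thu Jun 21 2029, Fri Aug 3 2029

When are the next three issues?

Sat Sep 15 2029, Sun Oct 28 2029, Mon Dec 10 2029

The spacing is 43, 43, 43, 43, 43, 43 days — always 43 days.
Fri Aug 3 2029 + 43 days = Sat Sep 15 2029.
Sat Sep 15 2029 + 43 days = Sun Oct 28 2029.
Sun Oct 28 2029 + 43 days = Mon Dec 10 2029.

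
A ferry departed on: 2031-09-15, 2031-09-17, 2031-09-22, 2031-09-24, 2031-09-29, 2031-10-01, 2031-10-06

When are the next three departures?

Every event lands on a Monday or Wednesday (gaps cycle 2, 5, 2, 5, 2, 5).
So the schedule is: every Monday and Wednesday.
Next Wednesday: 2031-10-08.
The following Monday is 2031-10-13.
The following Wednesday is 2031-10-15.

2031-10-08, 2031-10-13, 2031-10-15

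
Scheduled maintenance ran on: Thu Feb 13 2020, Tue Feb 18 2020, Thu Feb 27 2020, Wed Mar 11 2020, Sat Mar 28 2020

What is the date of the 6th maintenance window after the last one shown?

Wed Sep 30 2020

Gaps: 5, 9, 13, 17 days — each gap is 4 larger than the previous one.
Next gap: 21 days. Sat Mar 28 2020 + 21 days = Sat Apr 18 2020.
Next gap: 25 days. Sat Apr 18 2020 + 25 days = Wed May 13 2020.
Next gap: 29 days. Wed May 13 2020 + 29 days = Thu Jun 11 2020.
Next gap: 33 days. Thu Jun 11 2020 + 33 days = Tue Jul 14 2020.
Next gap: 37 days. Tue Jul 14 2020 + 37 days = Thu Aug 20 2020.
Next gap: 41 days. Thu Aug 20 2020 + 41 days = Wed Sep 30 2020.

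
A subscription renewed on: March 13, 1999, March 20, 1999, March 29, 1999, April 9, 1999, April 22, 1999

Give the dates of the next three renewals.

Intervals are 7, 9, 11, 13 days — an arithmetic progression with common difference 2.
Next gap: 15 days. April 22, 1999 + 15 days = May 7, 1999.
Next gap: 17 days. May 7, 1999 + 17 days = May 24, 1999.
Next gap: 19 days. May 24, 1999 + 19 days = June 12, 1999.

May 7, 1999; May 24, 1999; June 12, 1999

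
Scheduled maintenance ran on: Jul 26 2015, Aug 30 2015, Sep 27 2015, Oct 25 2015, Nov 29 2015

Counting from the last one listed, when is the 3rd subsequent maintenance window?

Feb 28 2016

Every date is a Sunday; gaps 35, 28, 28, 35 days.
Each is the last Sunday of its month (at least one falls on the 29th or later, ruling out '4th Sunday').
December 2015 ends with Sunday Dec 27 2015.
January 2016 ends with Sunday Jan 31 2016.
February 2016 ends with Sunday Feb 28 2016.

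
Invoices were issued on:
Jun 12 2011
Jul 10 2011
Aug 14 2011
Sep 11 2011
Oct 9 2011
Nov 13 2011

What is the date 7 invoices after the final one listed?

Jun 10 2012

Gaps: 28, 35, 28, 28, 35 days — a mix of 28 and 35. Every date is a Sunday.
Each is the 2nd Sunday of its month.
2nd Sunday of December 2011: Dec 11 2011.
January 2012 — 2nd Sunday is Jan 8 2012.
2nd Sunday of February 2012: Feb 12 2012.
2nd Sunday of March 2012: Mar 11 2012.
April 2012 — 2nd Sunday is Apr 8 2012.
2nd Sunday of May 2012: May 13 2012.
2nd Sunday of June 2012: Jun 10 2012.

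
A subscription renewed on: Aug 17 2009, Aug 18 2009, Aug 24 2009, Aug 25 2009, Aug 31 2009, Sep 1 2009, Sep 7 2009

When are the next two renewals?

Sep 8 2009, Sep 14 2009

Gaps: 1, 6, 1, 6, 1, 6 days — not constant, but cyclic with period 2.
The events fall on every Monday and Tuesday.
Next Tuesday: Sep 8 2009.
The following Monday is Sep 14 2009.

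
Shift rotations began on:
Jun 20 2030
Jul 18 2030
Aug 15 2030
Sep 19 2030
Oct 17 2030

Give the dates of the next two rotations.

All dates are Thursdays, 28, 28, 35, 28 days apart.
Specifically, the 3rd Thursday of each month.
November 2030 — 3rd Thursday is Nov 21 2030.
December 2030 — 3rd Thursday is Dec 19 2030.

Nov 21 2030, Dec 19 2030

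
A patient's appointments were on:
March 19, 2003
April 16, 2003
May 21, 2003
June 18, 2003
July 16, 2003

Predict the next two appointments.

All dates are Wednesdays, 28, 35, 28, 28 days apart.
Specifically, the 3rd Wednesday of each month.
3rd Wednesday of August 2003: August 20, 2003.
3rd Wednesday of September 2003: September 17, 2003.

August 20, 2003; September 17, 2003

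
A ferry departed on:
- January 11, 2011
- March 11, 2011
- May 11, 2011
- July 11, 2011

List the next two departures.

September 11, 2011; November 11, 2011

The day-of-month is always 11 (59, 61, 61 days between events).
So this recurs on the 11th of every 2 months.
September 2011: September 11, 2011.
Next: November 2011 → November 11, 2011.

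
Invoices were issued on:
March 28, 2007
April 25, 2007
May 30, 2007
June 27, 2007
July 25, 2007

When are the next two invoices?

Every date is a Wednesday; gaps 28, 35, 28, 28 days.
Each is the last Wednesday of its month (at least one falls on the 29th or later, ruling out '4th Wednesday').
August 2007 ends with Wednesday August 29, 2007.
Last Wednesday of September 2007: September 26, 2007.

August 29, 2007; September 26, 2007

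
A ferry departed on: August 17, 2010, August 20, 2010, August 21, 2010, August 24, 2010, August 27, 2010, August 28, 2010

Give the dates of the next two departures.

August 31, 2010; September 3, 2010

Gaps: 3, 1, 3, 3, 1 days — not constant, but cyclic with period 3.
The events fall on every Tuesday, Friday and Saturday.
Next Tuesday: August 31, 2010.
The following Friday is September 3, 2010.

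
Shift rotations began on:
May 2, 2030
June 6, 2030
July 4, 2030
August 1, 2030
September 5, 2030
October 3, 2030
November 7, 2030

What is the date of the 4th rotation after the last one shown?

All dates are Thursdays, 35, 28, 28, 35, 28, 35 days apart.
Specifically, the 1st Thursday of each month.
December 2030 — 1st Thursday is December 5, 2030.
1st Thursday of January 2031: January 2, 2031.
February 2031 — 1st Thursday is February 6, 2031.
1st Thursday of March 2031: March 6, 2031.

March 6, 2031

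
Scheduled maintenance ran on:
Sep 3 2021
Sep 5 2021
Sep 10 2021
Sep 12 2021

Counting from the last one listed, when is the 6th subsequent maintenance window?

Gaps: 2, 5, 2 days — not constant, but cyclic with period 2.
The events fall on every Friday and Sunday.
Next Friday: Sep 17 2021.
The following Sunday is Sep 19 2021.
Next Friday: Sep 24 2021.
Next Sunday: Sep 26 2021.
Next Friday: Oct 1 2021.
Next Sunday: Oct 3 2021.

Oct 3 2021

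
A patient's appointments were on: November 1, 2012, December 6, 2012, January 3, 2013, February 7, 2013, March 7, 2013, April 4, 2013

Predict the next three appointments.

May 2, 2013; June 6, 2013; July 4, 2013

These are Thursdays at 28- or 35-day spacing (35, 28, 35, 28, 28).
The pattern: 1st Thursday of the month.
1st Thursday of May 2013: May 2, 2013.
1st Thursday of June 2013: June 6, 2013.
July 2013 — 1st Thursday is July 4, 2013.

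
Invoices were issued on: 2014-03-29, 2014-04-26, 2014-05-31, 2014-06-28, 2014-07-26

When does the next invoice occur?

All Saturdays; the gaps (28, 35, 28, 28) vary with month length.
This is the last Saturday of each month.
August 2014 ends with Saturday 2014-08-30.

2014-08-30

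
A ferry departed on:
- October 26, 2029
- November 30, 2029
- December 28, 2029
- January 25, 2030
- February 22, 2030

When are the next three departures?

March 29, 2030; April 26, 2030; May 31, 2030

All Fridays; the gaps (35, 28, 28, 28) vary with month length.
This is the last Friday of each month.
Last Friday of March 2030: March 29, 2030.
Last Friday of April 2030: April 26, 2030.
May 2030 ends with Friday May 31, 2030.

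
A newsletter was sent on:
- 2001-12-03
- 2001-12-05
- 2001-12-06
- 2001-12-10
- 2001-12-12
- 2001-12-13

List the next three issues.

The gap pattern 2, 1, 4, 2, 1 repeats every 3 events.
These are the Mondays, Wednesdays and Thursdays of each week.
Next Monday: 2001-12-17.
Next Wednesday: 2001-12-19.
Next Thursday: 2001-12-20.

2001-12-17, 2001-12-19, 2001-12-20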